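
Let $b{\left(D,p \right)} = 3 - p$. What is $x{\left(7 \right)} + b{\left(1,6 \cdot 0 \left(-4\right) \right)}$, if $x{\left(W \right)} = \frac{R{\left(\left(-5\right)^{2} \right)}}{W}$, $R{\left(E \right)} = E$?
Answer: $\frac{46}{7} \approx 6.5714$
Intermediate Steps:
$x{\left(W \right)} = \frac{25}{W}$ ($x{\left(W \right)} = \frac{\left(-5\right)^{2}}{W} = \frac{25}{W}$)
$x{\left(7 \right)} + b{\left(1,6 \cdot 0 \left(-4\right) \right)} = \frac{25}{7} + \left(3 - 6 \cdot 0 \left(-4\right)\right) = 25 \cdot \frac{1}{7} + \left(3 - 0 \left(-4\right)\right) = \frac{25}{7} + \left(3 - 0\right) = \frac{25}{7} + \left(3 + 0\right) = \frac{25}{7} + 3 = \frac{46}{7}$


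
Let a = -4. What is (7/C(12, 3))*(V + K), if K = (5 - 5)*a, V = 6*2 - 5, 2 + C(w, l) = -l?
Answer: -49/5 ≈ -9.8000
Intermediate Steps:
C(w, l) = -2 - l
V = 7 (V = 12 - 5 = 7)
K = 0 (K = (5 - 5)*(-4) = 0*(-4) = 0)
(7/C(12, 3))*(V + K) = (7/(-2 - 1*3))*(7 + 0) = (7/(-2 - 3))*7 = (7/(-5))*7 = (7*(-⅕))*7 = -7/5*7 = -49/5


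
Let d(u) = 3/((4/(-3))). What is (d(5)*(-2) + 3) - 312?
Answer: -609/2 ≈ -304.50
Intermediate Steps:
d(u) = -9/4 (d(u) = 3/((4*(-⅓))) = 3/(-4/3) = 3*(-¾) = -9/4)
(d(5)*(-2) + 3) - 312 = (-9/4*(-2) + 3) - 312 = (9/2 + 3) - 312 = 15/2 - 312 = -609/2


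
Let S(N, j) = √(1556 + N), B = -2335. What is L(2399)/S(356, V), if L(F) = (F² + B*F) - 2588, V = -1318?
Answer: 37737*√478/239 ≈ 3452.1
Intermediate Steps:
L(F) = -2588 + F² - 2335*F (L(F) = (F² - 2335*F) - 2588 = -2588 + F² - 2335*F)
L(2399)/S(356, V) = (-2588 + 2399² - 2335*2399)/(√(1556 + 356)) = (-2588 + 5755201 - 5601665)/(√1912) = 150948/((2*√478)) = 150948*(√478/956) = 37737*√478/239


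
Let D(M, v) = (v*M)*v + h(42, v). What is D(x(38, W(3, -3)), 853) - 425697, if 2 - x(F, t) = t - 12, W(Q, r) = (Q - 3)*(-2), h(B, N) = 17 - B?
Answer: 9760804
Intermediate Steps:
W(Q, r) = 6 - 2*Q (W(Q, r) = (-3 + Q)*(-2) = 6 - 2*Q)
x(F, t) = 14 - t (x(F, t) = 2 - (t - 12) = 2 - (-12 + t) = 2 + (12 - t) = 14 - t)
D(M, v) = -25 + M*v² (D(M, v) = (v*M)*v + (17 - 1*42) = (M*v)*v + (17 - 42) = M*v² - 25 = -25 + M*v²)
D(x(38, W(3, -3)), 853) - 425697 = (-25 + (14 - (6 - 2*3))*853²) - 425697 = (-25 + (14 - (6 - 6))*727609) - 425697 = (-25 + (14 - 1*0)*727609) - 425697 = (-25 + (14 + 0)*727609) - 425697 = (-25 + 14*727609) - 425697 = (-25 + 10186526) - 425697 = 10186501 - 425697 = 9760804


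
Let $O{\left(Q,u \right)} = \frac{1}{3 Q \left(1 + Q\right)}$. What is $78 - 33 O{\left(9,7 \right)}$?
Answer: $\frac{7009}{90} \approx 77.878$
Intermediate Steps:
$O{\left(Q,u \right)} = \frac{1}{3 Q \left(1 + Q\right)}$
$78 - 33 O{\left(9,7 \right)} = 78 - 33 \frac{1}{3 \cdot 9 \left(1 + 9\right)} = 78 - 33 \cdot \frac{1}{3} \cdot \frac{1}{9} \cdot \frac{1}{10} = 78 - \frac{11}{90} = \frac{7009}{90}$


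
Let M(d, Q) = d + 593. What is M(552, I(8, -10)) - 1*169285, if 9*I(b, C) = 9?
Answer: -168140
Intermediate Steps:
I(b, C) = 1 (I(b, C) = (⅑)*9 = 1)
M(d, Q) = 593 + d
M(552, I(8, -10)) - 1*169285 = (593 + 552) - 1*169285 = 1145 - 169285 = -168140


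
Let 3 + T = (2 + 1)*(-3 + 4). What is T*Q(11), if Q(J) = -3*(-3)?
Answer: 0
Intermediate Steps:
Q(J) = 9
T = 0 (T = -3 + (2 + 1)*(-3 + 4) = -3 + 3*1 = -3 + 3 = 0)
T*Q(11) = 0*9 = 0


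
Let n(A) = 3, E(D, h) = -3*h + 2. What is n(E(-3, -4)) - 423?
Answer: -420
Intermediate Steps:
E(D, h) = 2 - 3*h
n(E(-3, -4)) - 423 = 3 - 423 = -420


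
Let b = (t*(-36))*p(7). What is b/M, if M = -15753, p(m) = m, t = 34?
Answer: 2856/5251 ≈ 0.54390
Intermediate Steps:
b = -8568 (b = (34*(-36))*7 = -1224*7 = -8568)
b/M = -8568/(-15753) = -8568*(-1/15753) = 2856/5251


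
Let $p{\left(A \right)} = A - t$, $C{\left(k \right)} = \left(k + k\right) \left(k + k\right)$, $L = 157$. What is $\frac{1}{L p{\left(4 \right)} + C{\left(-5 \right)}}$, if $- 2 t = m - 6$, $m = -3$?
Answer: $\frac{2}{43} \approx 0.046512$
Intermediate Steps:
$t = \frac{9}{2}$ ($t = - \frac{-3 - 6}{2} = \left(- \frac{1}{2}\right) \left(-9\right) = \frac{9}{2} \approx 4.5$)
$C{\left(k \right)} = 4 k^{2}$ ($C{\left(k \right)} = 2 k 2 k = 4 k^{2}$)
$p{\left(A \right)} = - \frac{9}{2} + A$ ($p{\left(A \right)} = A - \frac{9}{2} = - \frac{9}{2} + A$)
$\frac{1}{L p{\left(4 \right)} + C{\left(-5 \right)}} = \frac{1}{157 \left(- \frac{9}{2} + 4\right) + 4 \left(-5\right)^{2}} = \frac{1}{157 \left(- \frac{1}{2}\right) + 4 \cdot 25} = \frac{1}{- \frac{157}{2} + 100} = \frac{1}{\frac{43}{2}} = \frac{2}{43}$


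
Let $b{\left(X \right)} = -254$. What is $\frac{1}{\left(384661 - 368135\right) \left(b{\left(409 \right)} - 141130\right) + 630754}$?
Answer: $- \frac{1}{2335881230} \approx -4.281 \cdot 10^{-10}$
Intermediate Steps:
$\frac{1}{\left(384661 - 368135\right) \left(b{\left(409 \right)} - 141130\right) + 630754} = \frac{1}{\left(384661 - 368135\right) \left(-254 - 141130\right) + 630754} = \frac{1}{\left(384661 - 368135\right) \left(-141384\right) + 630754} = \frac{1}{16526 \left(-141384\right) + 630754} = \frac{1}{-2336511984 + 630754} = \frac{1}{-2335881230} = - \frac{1}{2335881230}$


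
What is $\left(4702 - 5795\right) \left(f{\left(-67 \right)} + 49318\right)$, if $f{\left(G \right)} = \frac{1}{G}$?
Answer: $- \frac{3611605365}{67} \approx -5.3905 \cdot 10^{7}$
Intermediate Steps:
$\left(4702 - 5795\right) \left(f{\left(-67 \right)} + 49318\right) = \left(4702 - 5795\right) \left(\frac{1}{-67} + 49318\right) = - 1093 \left(- \frac{1}{67} + 49318\right) = \left(-1093\right) \frac{3304305}{67} = - \frac{3611605365}{67}$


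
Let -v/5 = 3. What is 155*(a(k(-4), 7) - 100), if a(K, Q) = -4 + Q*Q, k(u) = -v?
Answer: -8525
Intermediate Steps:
v = -15 (v = -5*3 = -15)
k(u) = 15 (k(u) = -1*(-15) = 15)
a(K, Q) = -4 + Q²
155*(a(k(-4), 7) - 100) = 155*((-4 + 7²) - 100) = 155*((-4 + 49) - 100) = 155*(45 - 100) = 155*(-55) = -8525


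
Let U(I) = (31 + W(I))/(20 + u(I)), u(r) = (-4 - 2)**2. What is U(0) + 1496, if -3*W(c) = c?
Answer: 83807/56 ≈ 1496.6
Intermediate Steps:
W(c) = -c/3
u(r) = 36 (u(r) = (-6)**2 = 36)
U(I) = 31/56 - I/168 (U(I) = (31 - I/3)/(20 + 36) = (31 - I/3)/56 = (31 - I/3)*(1/56) = 31/56 - I/168)
U(0) + 1496 = (31/56 - 1/168*0) + 1496 = (31/56 + 0) + 1496 = 31/56 + 1496 = 83807/56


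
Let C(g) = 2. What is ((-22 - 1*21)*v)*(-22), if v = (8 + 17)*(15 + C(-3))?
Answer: 402050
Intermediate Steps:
v = 425 (v = (8 + 17)*(15 + 2) = 25*17 = 425)
((-22 - 1*21)*v)*(-22) = ((-22 - 1*21)*425)*(-22) = ((-22 - 21)*425)*(-22) = -43*425*(-22) = -18275*(-22) = 402050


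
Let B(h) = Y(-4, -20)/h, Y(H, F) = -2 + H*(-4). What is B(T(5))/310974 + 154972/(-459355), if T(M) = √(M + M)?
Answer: -154972/459355 + 7*√10/1554870 ≈ -0.33735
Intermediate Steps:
Y(H, F) = -2 - 4*H
T(M) = √2*√M (T(M) = √(2*M) = √2*√M)
B(h) = 14/h (B(h) = (-2 - 4*(-4))/h = (-2 + 16)/h = 14/h)
B(T(5))/310974 + 154972/(-459355) = (14/((√2*√5)))/310974 + 154972/(-459355) = (14/(√10))*(1/310974) + 154972*(-1/459355) = (14*(√10/10))*(1/310974) - 154972/459355 = (7*√10/5)*(1/310974) - 154972/459355 = 7*√10/1554870 - 154972/459355 = -154972/459355 + 7*√10/1554870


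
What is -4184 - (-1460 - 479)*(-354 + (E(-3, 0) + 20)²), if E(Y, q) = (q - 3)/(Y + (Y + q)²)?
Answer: 186859/4 ≈ 46715.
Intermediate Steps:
E(Y, q) = (-3 + q)/(Y + (Y + q)²)
-4184 - (-1460 - 479)*(-354 + (E(-3, 0) + 20)²) = -4184 - (-1460 - 479)*(-354 + ((-3 + 0)/(-3 + (-3 + 0)²) + 20)²) = -4184 - (-1939)*(-354 + (-3/(-3 + (-3)²) + 20)²) = -4184 - (-1939)*(-354 + (-3/(-3 + 9) + 20)²) = -4184 - (-1939)*(-354 + (-3/6 + 20)²) = -4184 - (-1939)*(-354 + ((⅙)*(-3) + 20)²) = -4184 - (-1939)*(-354 + (-½ + 20)²) = -4184 - (-1939)*(-354 + (39/2)²) = -4184 - (-1939)*(-354 + 1521/4) = -4184 - (-1939)*105/4 = -4184 - 1*(-203595/4) = -4184 + 203595/4 = 186859/4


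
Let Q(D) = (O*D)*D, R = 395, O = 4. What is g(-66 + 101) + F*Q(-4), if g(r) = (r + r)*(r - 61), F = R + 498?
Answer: 55332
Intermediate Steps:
F = 893 (F = 395 + 498 = 893)
Q(D) = 4*D² (Q(D) = (4*D)*D = 4*D²)
g(r) = 2*r*(-61 + r) (g(r) = (2*r)*(-61 + r) = 2*r*(-61 + r))
g(-66 + 101) + F*Q(-4) = 2*(-66 + 101)*(-61 + (-66 + 101)) + 893*(4*(-4)²) = 2*35*(-61 + 35) + 893*(4*16) = 2*35*(-26) + 893*64 = -1820 + 57152 = 55332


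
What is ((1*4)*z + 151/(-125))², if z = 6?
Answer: 8116801/15625 ≈ 519.48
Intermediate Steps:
((1*4)*z + 151/(-125))² = ((1*4)*6 + 151/(-125))² = (4*6 + 151*(-1/125))² = (24 - 151/125)² = (2849/125)² = 8116801/15625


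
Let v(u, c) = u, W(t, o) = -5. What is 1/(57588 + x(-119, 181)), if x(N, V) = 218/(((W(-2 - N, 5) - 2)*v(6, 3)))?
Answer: 21/1209239 ≈ 1.7366e-5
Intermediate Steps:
x(N, V) = -109/21 (x(N, V) = 218/(((-5 - 2)*6)) = 218/((-7*6)) = 218/(-42) = 218*(-1/42) = -109/21)
1/(57588 + x(-119, 181)) = 1/(57588 - 109/21) = 1/(1209239/21) = 21/1209239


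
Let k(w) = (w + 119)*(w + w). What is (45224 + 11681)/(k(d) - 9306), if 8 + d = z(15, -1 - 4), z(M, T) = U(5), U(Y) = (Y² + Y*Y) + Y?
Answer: 56905/6298 ≈ 9.0354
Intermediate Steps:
U(Y) = Y + 2*Y² (U(Y) = (Y² + Y²) + Y = 2*Y² + Y = Y + 2*Y²)
z(M, T) = 55 (z(M, T) = 5*(1 + 2*5) = 5*(1 + 10) = 5*11 = 55)
d = 47 (d = -8 + 55 = 47)
k(w) = 2*w*(119 + w) (k(w) = (119 + w)*(2*w) = 2*w*(119 + w))
(45224 + 11681)/(k(d) - 9306) = (45224 + 11681)/(2*47*(119 + 47) - 9306) = 56905/(2*47*166 - 9306) = 56905/(15604 - 9306) = 56905/6298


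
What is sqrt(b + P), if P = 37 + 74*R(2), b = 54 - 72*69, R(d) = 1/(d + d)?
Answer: I*sqrt(19434)/2 ≈ 69.703*I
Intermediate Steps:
R(d) = 1/(2*d)
b = -4914 (b = 54 - 4968 = -4914)
P = 111/2 (P = 37 + 74*((1/2)/2) = 37 + 74*((1/2)*(1/2)) = 37 + 74*(1/4) = 37 + 37/2 = 111/2 ≈ 55.500)
sqrt(b + P) = sqrt(-4914 + 111/2) = sqrt(-9717/2) = I*sqrt(19434)/2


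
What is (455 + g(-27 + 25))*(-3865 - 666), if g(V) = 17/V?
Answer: -4046183/2 ≈ -2.0231e+6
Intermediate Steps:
(455 + g(-27 + 25))*(-3865 - 666) = (455 + 17/(-27 + 25))*(-3865 - 666) = (455 + 17/(-2))*(-4531) = (455 + 17*(-1/2))*(-4531) = (455 - 17/2)*(-4531) = (893/2)*(-4531) = -4046183/2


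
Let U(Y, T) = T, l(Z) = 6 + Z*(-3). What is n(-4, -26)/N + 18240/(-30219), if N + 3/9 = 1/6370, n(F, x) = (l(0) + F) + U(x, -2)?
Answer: -6080/10073 ≈ -0.60359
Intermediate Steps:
l(Z) = 6 - 3*Z
n(F, x) = 4 + F (n(F, x) = ((6 - 3*0) + F) - 2 = ((6 + 0) + F) - 2 = (6 + F) - 2 = 4 + F)
N = -6367/19110 (N = -⅓ + 1/6370 = -6367/19110 ≈ -0.33318)
n(-4, -26)/N + 18240/(-30219) = (4 - 4)/(-6367/19110) + 18240/(-30219) = 0*(-19110/6367) + 18240*(-1/30219) = 0 - 6080/10073 = -6080/10073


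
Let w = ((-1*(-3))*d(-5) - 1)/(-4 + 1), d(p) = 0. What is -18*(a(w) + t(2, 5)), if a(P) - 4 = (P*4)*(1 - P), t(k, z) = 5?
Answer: -178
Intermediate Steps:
w = ⅓ (w = (-1*(-3)*0 - 1)/(-4 + 1) = (3*0 - 1)/(-3) = (0 - 1)*(-⅓) = -1*(-⅓) = ⅓ ≈ 0.33333)
a(P) = 4 + 4*P*(1 - P) (a(P) = 4 + (P*4)*(1 - P) = 4 + (4*P)*(1 - P) = 4 + 4*P*(1 - P))
-18*(a(w) + t(2, 5)) = -18*((4 - 4*(⅓)² + 4*(⅓)) + 5) = -18*((4 - 4*⅑ + 4/3) + 5) = -18*((4 - 4/9 + 4/3) + 5) = -18*(44/9 + 5) = -18*89/9 = -178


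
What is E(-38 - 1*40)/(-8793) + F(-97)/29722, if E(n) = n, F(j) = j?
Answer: 488465/87115182 ≈ 0.0056071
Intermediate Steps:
E(-38 - 1*40)/(-8793) + F(-97)/29722 = (-38 - 1*40)/(-8793) - 97/29722 = (-38 - 40)*(-1/8793) - 97*1/29722 = -78*(-1/8793) - 97/29722 = 26/2931 - 97/29722 = 488465/87115182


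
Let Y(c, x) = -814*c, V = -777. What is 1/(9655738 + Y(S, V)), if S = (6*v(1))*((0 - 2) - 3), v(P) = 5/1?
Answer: 1/9777838 ≈ 1.0227e-7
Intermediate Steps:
v(P) = 5 (v(P) = 5*1 = 5)
S = -150 (S = (6*5)*((0 - 2) - 3) = 30*(-2 - 3) = 30*(-5) = -150)
1/(9655738 + Y(S, V)) = 1/(9655738 - 814*(-150)) = 1/(9655738 + 122100) = 1/9777838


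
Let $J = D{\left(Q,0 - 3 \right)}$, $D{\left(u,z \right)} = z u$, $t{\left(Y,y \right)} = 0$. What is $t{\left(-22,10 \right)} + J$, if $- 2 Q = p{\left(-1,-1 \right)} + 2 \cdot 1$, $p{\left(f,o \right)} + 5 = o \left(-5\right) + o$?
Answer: $\frac{3}{2} \approx 1.5$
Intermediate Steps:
$p{\left(f,o \right)} = -5 - 4 o$ ($p{\left(f,o \right)} = -5 + \left(o \left(-5\right) + o\right) = -5 + \left(- 5 o + o\right) = -5 - 4 o$)
$Q = - \frac{1}{2}$ ($Q = - \frac{\left(-5 - -4\right) + 2 \cdot 1}{2} = - \frac{\left(-5 + 4\right) + 2}{2} = - \frac{-1 + 2}{2} = \left(- \frac{1}{2}\right) 1 = - \frac{1}{2} \approx -0.5$)
$D{\left(u,z \right)} = u z$
$J = \frac{3}{2}$ ($J = - \frac{0 - 3}{2} = \left(- \frac{1}{2}\right) \left(-3\right) = \frac{3}{2} \approx 1.5$)
$t{\left(-22,10 \right)} + J = 0 + \frac{3}{2} = \frac{3}{2}$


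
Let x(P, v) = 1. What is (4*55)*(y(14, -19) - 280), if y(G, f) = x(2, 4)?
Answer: -61380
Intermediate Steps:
y(G, f) = 1
(4*55)*(y(14, -19) - 280) = (4*55)*(1 - 280) = 220*(-279) = -61380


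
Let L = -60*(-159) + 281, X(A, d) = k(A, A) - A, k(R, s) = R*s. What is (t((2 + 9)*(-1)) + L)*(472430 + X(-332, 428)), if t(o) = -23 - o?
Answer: 5718509674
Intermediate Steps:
X(A, d) = A² - A (X(A, d) = A*A - A = A² - A)
L = 9821 (L = 9540 + 281 = 9821)
(t((2 + 9)*(-1)) + L)*(472430 + X(-332, 428)) = ((-23 - (2 + 9)*(-1)) + 9821)*(472430 - 332*(-1 - 332)) = ((-23 - 11*(-1)) + 9821)*(472430 - 332*(-333)) = ((-23 - 1*(-11)) + 9821)*(472430 + 110556) = ((-23 + 11) + 9821)*582986 = (-12 + 9821)*582986 = 9809*582986 = 5718509674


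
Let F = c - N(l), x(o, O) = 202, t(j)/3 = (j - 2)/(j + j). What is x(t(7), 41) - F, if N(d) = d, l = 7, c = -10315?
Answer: 10524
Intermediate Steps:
t(j) = 3*(-2 + j)/(2*j) (t(j) = 3*((j - 2)/(j + j)) = 3*((-2 + j)/((2*j))) = 3*((-2 + j)*(1/(2*j))) = 3*((-2 + j)/(2*j)) = 3*(-2 + j)/(2*j))
F = -10322 (F = -10315 - 1*7 = -10315 - 7 = -10322)
x(t(7), 41) - F = 202 - 1*(-10322) = 202 + 10322 = 10524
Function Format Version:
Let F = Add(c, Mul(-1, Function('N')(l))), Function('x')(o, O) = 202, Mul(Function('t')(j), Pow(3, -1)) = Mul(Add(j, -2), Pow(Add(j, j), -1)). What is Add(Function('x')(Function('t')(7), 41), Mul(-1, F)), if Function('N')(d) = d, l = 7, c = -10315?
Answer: 10524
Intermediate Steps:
Function('t')(j) = Mul(Rational(3, 2), Pow(j, -1), Add(-2, j)) (Function('t')(j) = Mul(3, Mul(Add(j, -2), Pow(Add(j, j), -1))) = Mul(3, Mul(Add(-2, j), Pow(Mul(2, j), -1))) = Mul(3, Mul(Add(-2, j), Mul(Rational(1, 2), Pow(j, -1)))) = Mul(3, Mul(Rational(1, 2), Pow(j, -1), Add(-2, j))) = Mul(Rational(3, 2), Pow(j, -1), Add(-2, j)))
F = -10322 (F = Add(-10315, Mul(-1, 7)) = Add(-10315, -7) = -10322)
Add(Function('x')(Function('t')(7), 41), Mul(-1, F)) = Add(202, Mul(-1, -10322)) = Add(202, 10322) = 10524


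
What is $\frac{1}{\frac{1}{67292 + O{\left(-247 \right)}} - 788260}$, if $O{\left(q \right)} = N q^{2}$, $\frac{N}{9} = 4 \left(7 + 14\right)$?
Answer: $- \frac{46190096}{36409805072959} \approx -1.2686 \cdot 10^{-6}$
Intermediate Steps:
$N = 756$ ($N = 9 \cdot 4 \left(7 + 14\right) = 9 \cdot 4 \cdot 21 = 9 \cdot 84 = 756$)
$O{\left(q \right)} = 756 q^{2}$
$\frac{1}{\frac{1}{67292 + O{\left(-247 \right)}} - 788260} = \frac{1}{\frac{1}{67292 + 756 \left(-247\right)^{2}} - 788260} = \frac{1}{\frac{1}{67292 + 756 \cdot 61009} - 788260} = \frac{1}{\frac{1}{67292 + 46122804} - 788260} = \frac{1}{\frac{1}{46190096} - 788260} = \frac{1}{- \frac{36409805072959}{46190096}} = - \frac{46190096}{36409805072959}$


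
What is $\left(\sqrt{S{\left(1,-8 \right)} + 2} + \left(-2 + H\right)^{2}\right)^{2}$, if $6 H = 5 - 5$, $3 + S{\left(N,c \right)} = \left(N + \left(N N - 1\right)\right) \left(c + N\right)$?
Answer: $8 + 16 i \sqrt{2} \approx 8.0 + 22.627 i$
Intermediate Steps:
$S{\left(N,c \right)} = -3 + \left(N + c\right) \left(-1 + N + N^{2}\right)$ ($S{\left(N,c \right)} = -3 + \left(N + \left(N N - 1\right)\right) \left(c + N\right) = -3 + \left(N + \left(N^{2} - 1\right)\right) \left(N + c\right) = -3 + \left(N + \left(-1 + N^{2}\right)\right) \left(N + c\right) = -3 + \left(-1 + N + N^{2}\right) \left(N + c\right) = -3 + \left(N + c\right) \left(-1 + N + N^{2}\right)$)
$H = 0$ ($H = \frac{5 - 5}{6} = \frac{1}{6} \cdot 0 = 0$)
$\left(\sqrt{S{\left(1,-8 \right)} + 2} + \left(-2 + H\right)^{2}\right)^{2} = \left(\sqrt{\left(-3 + 1^{2} + 1^{3} - 1 - -8 + 1 \left(-8\right) - 8 \cdot 1^{2}\right) + 2} + \left(-2 + 0\right)^{2}\right)^{2} = \left(\sqrt{\left(-3 + 1 + 1 - 1 + 8 - 8 - 8\right) + 2} + \left(-2\right)^{2}\right)^{2} = \left(\sqrt{\left(-3 + 1 + 1 - 1 + 8 - 8 - 8\right) + 2} + 4\right)^{2} = \left(\sqrt{-10 + 2} + 4\right)^{2} = \left(\sqrt{-8} + 4\right)^{2} = \left(2 i \sqrt{2} + 4\right)^{2} = \left(4 + 2 i \sqrt{2}\right)^{2}$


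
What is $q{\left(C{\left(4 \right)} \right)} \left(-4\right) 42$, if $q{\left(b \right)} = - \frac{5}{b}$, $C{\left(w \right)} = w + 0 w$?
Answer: $210$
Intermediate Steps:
$C{\left(w \right)} = w$ ($C{\left(w \right)} = w + 0 = w$)
$q{\left(C{\left(4 \right)} \right)} \left(-4\right) 42 = - \frac{5}{4} \left(-4\right) 42 = \left(-5\right) \frac{1}{4} \left(-4\right) 42 = \left(- \frac{5}{4}\right) \left(-4\right) 42 = 5 \cdot 42 = 210$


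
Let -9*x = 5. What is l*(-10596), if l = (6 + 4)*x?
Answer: 176600/3 ≈ 58867.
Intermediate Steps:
x = -5/9 (x = -⅑*5 = -5/9 ≈ -0.55556)
l = -50/9 (l = (6 + 4)*(-5/9) = 10*(-5/9) = -50/9 ≈ -5.5556)
l*(-10596) = -50/9*(-10596) = 176600/3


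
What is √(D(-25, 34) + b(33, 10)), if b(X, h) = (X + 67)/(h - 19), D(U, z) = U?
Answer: 5*I*√13/3 ≈ 6.0093*I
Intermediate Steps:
b(X, h) = (67 + X)/(-19 + h)
√(D(-25, 34) + b(33, 10)) = √(-25 + (67 + 33)/(-19 + 10)) = √(-25 + 100/(-9)) = √(-25 - ⅑*100) = √(-25 - 100/9) = √(-325/9) = 5*I*√13/3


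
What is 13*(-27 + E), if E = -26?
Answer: -689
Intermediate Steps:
13*(-27 + E) = 13*(-27 - 26) = 13*(-53) = -689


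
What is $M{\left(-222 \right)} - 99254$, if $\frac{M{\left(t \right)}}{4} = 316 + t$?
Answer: $-98878$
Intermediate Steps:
$M{\left(t \right)} = 1264 + 4 t$ ($M{\left(t \right)} = 4 \left(316 + t\right) = 1264 + 4 t$)
$M{\left(-222 \right)} - 99254 = \left(1264 + 4 \left(-222\right)\right) - 99254 = \left(1264 - 888\right) - 99254 = 376 - 99254 = -98878$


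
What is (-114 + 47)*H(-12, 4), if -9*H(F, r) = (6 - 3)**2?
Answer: 67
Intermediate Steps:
H(F, r) = -1 (H(F, r) = -(6 - 3)**2/9 = -1/9*3**2 = -1/9*9 = -1)
(-114 + 47)*H(-12, 4) = (-114 + 47)*(-1) = -67*(-1) = 67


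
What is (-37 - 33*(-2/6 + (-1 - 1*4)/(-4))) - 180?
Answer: -989/4 ≈ -247.25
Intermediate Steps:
(-37 - 33*(-2/6 + (-1 - 1*4)/(-4))) - 180 = (-37 - 33*(-2*⅙ + (-1 - 4)*(-¼))) - 180 = (-37 - 33*(-⅓ - 5*(-¼))) - 180 = (-37 - 33*(-⅓ + 5/4)) - 180 = (-37 - 33*11/12) - 180 = (-37 - 121/4) - 180 = -269/4 - 180 = -989/4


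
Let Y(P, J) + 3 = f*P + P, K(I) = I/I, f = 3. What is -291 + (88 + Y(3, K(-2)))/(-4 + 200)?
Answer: -56939/196 ≈ -290.50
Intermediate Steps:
K(I) = 1
Y(P, J) = -3 + 4*P (Y(P, J) = -3 + (3*P + P) = -3 + 4*P)
-291 + (88 + Y(3, K(-2)))/(-4 + 200) = -291 + (88 + (-3 + 4*3))/(-4 + 200) = -291 + (88 + (-3 + 12))/196 = -291 + (88 + 9)*(1/196) = -291 + 97*(1/196) = -291 + 97/196 = -56939/196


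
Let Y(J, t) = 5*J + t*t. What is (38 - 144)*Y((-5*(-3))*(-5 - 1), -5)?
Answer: 45050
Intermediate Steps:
Y(J, t) = t² + 5*J (Y(J, t) = 5*J + t² = t² + 5*J)
(38 - 144)*Y((-5*(-3))*(-5 - 1), -5) = (38 - 144)*((-5)² + 5*((-5*(-3))*(-5 - 1))) = -106*(25 + 5*(15*(-6))) = -106*(25 + 5*(-90)) = -106*(25 - 450) = -106*(-425) = 45050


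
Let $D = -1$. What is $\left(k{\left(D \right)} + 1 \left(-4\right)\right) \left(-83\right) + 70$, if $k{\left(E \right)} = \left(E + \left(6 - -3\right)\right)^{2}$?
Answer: $-4910$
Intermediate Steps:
$k{\left(E \right)} = \left(9 + E\right)^{2}$ ($k{\left(E \right)} = \left(E + \left(6 + 3\right)\right)^{2} = \left(E + 9\right)^{2} = \left(9 + E\right)^{2}$)
$\left(k{\left(D \right)} + 1 \left(-4\right)\right) \left(-83\right) + 70 = \left(\left(9 - 1\right)^{2} + 1 \left(-4\right)\right) \left(-83\right) + 70 = \left(8^{2} - 4\right) \left(-83\right) + 70 = \left(64 - 4\right) \left(-83\right) + 70 = 60 \left(-83\right) + 70 = -4980 + 70 = -4910$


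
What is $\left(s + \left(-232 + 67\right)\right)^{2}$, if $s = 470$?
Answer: $93025$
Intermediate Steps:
$\left(s + \left(-232 + 67\right)\right)^{2} = \left(470 + \left(-232 + 67\right)\right)^{2} = \left(470 - 165\right)^{2} = 305^{2} = 93025$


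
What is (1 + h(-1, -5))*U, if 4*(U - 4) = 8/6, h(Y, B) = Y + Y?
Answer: -13/3 ≈ -4.3333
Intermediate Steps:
h(Y, B) = 2*Y
U = 13/3 (U = 4 + (8/6)/4 = 4 + (8*(⅙))/4 = 4 + (¼)*(4/3) = 4 + ⅓ = 13/3 ≈ 4.3333)
(1 + h(-1, -5))*U = (1 + 2*(-1))*(13/3) = (1 - 2)*(13/3) = -1*13/3 = -13/3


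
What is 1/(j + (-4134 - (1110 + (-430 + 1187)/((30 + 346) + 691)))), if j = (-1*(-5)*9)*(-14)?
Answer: -1067/6268315 ≈ -0.00017022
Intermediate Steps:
j = -630 (j = (5*9)*(-14) = 45*(-14) = -630)
1/(j + (-4134 - (1110 + (-430 + 1187)/((30 + 346) + 691)))) = 1/(-630 + (-4134 - (1110 + (-430 + 1187)/((30 + 346) + 691)))) = 1/(-630 + (-4134 - (1110 + 757/(376 + 691)))) = 1/(-630 + (-4134 - (1110 + 757/1067))) = 1/(-630 + (-4134 - 1*1185127/1067)) = 1/(-630 + (-4134 - 1185127/1067)) = 1/(-630 - 5596105/1067) = 1/(-6268315/1067) = -1067/6268315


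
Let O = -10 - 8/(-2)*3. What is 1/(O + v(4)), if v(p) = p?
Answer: 1/6 ≈ 0.16667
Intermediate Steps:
O = 2 (O = -10 - 8*(-1/2)*3 = -10 + 4*3 = -10 + 12 = 2)
1/(O + v(4)) = 1/(2 + 4) = 1/6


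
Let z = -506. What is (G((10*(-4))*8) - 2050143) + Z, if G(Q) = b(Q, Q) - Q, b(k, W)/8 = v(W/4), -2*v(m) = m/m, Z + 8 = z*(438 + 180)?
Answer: -2362543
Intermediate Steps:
Z = -312716 (Z = -8 - 506*(438 + 180) = -8 - 506*618 = -8 - 312708 = -312716)
v(m) = -½ (v(m) = -m/(2*m) = -½*1 = -½)
b(k, W) = -4 (b(k, W) = 8*(-½) = -4)
G(Q) = -4 - Q
(G((10*(-4))*8) - 2050143) + Z = ((-4 - 10*(-4)*8) - 2050143) - 312716 = ((-4 - (-40)*8) - 2050143) - 312716 = ((-4 - 1*(-320)) - 2050143) - 312716 = ((-4 + 320) - 2050143) - 312716 = (316 - 2050143) - 312716 = -2049827 - 312716 = -2362543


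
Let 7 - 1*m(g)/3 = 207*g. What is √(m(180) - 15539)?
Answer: I*√127298 ≈ 356.79*I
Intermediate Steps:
m(g) = 21 - 621*g
√(m(180) - 15539) = √((21 - 621*180) - 15539) = √((21 - 111780) - 15539) = √(-111759 - 15539) = √(-127298) = I*√127298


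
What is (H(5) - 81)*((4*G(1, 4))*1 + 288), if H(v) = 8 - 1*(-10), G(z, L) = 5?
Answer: -19404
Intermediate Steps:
H(v) = 18 (H(v) = 8 + 10 = 18)
(H(5) - 81)*((4*G(1, 4))*1 + 288) = (18 - 81)*((4*5)*1 + 288) = -63*(20*1 + 288) = -63*(20 + 288) = -63*308 = -19404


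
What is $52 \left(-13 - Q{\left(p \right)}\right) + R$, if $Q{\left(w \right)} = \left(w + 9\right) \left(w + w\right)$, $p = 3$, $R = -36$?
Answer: $-4456$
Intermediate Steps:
$Q{\left(w \right)} = 2 w \left(9 + w\right)$ ($Q{\left(w \right)} = \left(9 + w\right) 2 w = 2 w \left(9 + w\right)$)
$52 \left(-13 - Q{\left(p \right)}\right) + R = 52 \left(-13 - 2 \cdot 3 \left(9 + 3\right)\right) - 36 = 52 \left(-13 - 2 \cdot 3 \cdot 12\right) - 36 = 52 \left(-13 - 72\right) - 36 = 52 \left(-85\right) - 36 = -4420 - 36 = -4456$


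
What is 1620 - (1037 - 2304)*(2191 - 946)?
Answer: 1579035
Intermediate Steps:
1620 - (1037 - 2304)*(2191 - 946) = 1620 - (-1267)*1245 = 1620 - 1*(-1577415) = 1620 + 1577415 = 1579035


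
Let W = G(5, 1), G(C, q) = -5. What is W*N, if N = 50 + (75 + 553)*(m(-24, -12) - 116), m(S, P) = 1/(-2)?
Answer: 365560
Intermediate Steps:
m(S, P) = -1/2
W = -5
N = -73112 (N = 50 + (75 + 553)*(-1/2 - 116) = 50 + 628*(-233/2) = 50 - 73162 = -73112)
W*N = -5*(-73112) = 365560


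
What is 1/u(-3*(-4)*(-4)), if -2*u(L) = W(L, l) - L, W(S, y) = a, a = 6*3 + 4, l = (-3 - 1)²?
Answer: -1/35 ≈ -0.028571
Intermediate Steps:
l = 16 (l = (-4)² = 16)
a = 22 (a = 18 + 4 = 22)
W(S, y) = 22
u(L) = -11 + L/2 (u(L) = -(22 - L)/2 = -11 + L/2)
1/u(-3*(-4)*(-4)) = 1/(-11 + (-3*(-4)*(-4))/2) = 1/(-11 + (12*(-4))/2) = 1/(-11 + (½)*(-48)) = 1/(-11 - 24) = 1/(-35) = -1/35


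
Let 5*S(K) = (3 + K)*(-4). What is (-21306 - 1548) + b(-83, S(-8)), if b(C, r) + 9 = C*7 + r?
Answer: -23440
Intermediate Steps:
S(K) = -12/5 - 4*K/5 (S(K) = ((3 + K)*(-4))/5 = (-12 - 4*K)/5 = -12/5 - 4*K/5)
b(C, r) = -9 + r + 7*C (b(C, r) = -9 + (C*7 + r) = -9 + (7*C + r) = -9 + (r + 7*C) = -9 + r + 7*C)
(-21306 - 1548) + b(-83, S(-8)) = (-21306 - 1548) + (-9 + (-12/5 - ⅘*(-8)) + 7*(-83)) = -22854 + (-9 + (-12/5 + 32/5) - 581) = -22854 + (-9 + 4 - 581) = -22854 - 586 = -23440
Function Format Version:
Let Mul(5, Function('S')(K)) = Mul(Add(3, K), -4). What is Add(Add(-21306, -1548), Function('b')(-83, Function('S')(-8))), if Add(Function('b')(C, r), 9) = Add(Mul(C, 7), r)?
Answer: -23440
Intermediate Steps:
Function('S')(K) = Add(Rational(-12, 5), Mul(Rational(-4, 5), K)) (Function('S')(K) = Mul(Rational(1, 5), Mul(Add(3, K), -4)) = Mul(Rational(1, 5), Add(-12, Mul(-4, K))) = Add(Rational(-12, 5), Mul(Rational(-4, 5), K)))
Function('b')(C, r) = Add(-9, r, Mul(7, C)) (Function('b')(C, r) = Add(-9, Add(Mul(C, 7), r)) = Add(-9, Add(Mul(7, C), r)) = Add(-9, Add(r, Mul(7, C))) = Add(-9, r, Mul(7, C)))
Add(Add(-21306, -1548), Function('b')(-83, Function('S')(-8))) = Add(Add(-21306, -1548), Add(-9, Add(Rational(-12, 5), Mul(Rational(-4, 5), -8)), Mul(7, -83))) = Add(-22854, Add(-9, Add(Rational(-12, 5), Rational(32, 5)), -581)) = Add(-22854, Add(-9, 4, -581)) = Add(-22854, -586) = -23440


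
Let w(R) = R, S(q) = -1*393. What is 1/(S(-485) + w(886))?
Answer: 1/493 ≈ 0.0020284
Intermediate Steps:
S(q) = -393
1/(S(-485) + w(886)) = 1/(-393 + 886) = 1/493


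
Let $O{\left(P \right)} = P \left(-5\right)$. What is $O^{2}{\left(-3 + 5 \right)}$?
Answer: $100$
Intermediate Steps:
$O{\left(P \right)} = - 5 P$
$O^{2}{\left(-3 + 5 \right)} = \left(- 5 \left(-3 + 5\right)\right)^{2} = \left(\left(-5\right) 2\right)^{2} = \left(-10\right)^{2} = 100$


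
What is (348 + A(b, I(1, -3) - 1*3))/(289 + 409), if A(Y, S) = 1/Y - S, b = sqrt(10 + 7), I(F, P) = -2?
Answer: 353/698 + sqrt(17)/11866 ≈ 0.50608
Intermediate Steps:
b = sqrt(17) ≈ 4.1231
(348 + A(b, I(1, -3) - 1*3))/(289 + 409) = (348 + (1/(sqrt(17)) - (-2 - 1*3)))/(289 + 409) = (348 + (sqrt(17)/17 - (-2 - 3)))/698 = (348 + (sqrt(17)/17 - 1*(-5)))*(1/698) = (348 + (sqrt(17)/17 + 5))*(1/698) = (348 + (5 + sqrt(17)/17))*(1/698) = (353 + sqrt(17)/17)*(1/698) = 353/698 + sqrt(17)/11866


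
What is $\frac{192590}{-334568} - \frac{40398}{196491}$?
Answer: $- \frac{8559679959}{10956600148} \approx -0.78123$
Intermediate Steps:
$\frac{192590}{-334568} - \frac{40398}{196491} = 192590 \left(- \frac{1}{334568}\right) - \frac{13466}{65497} = - \frac{96295}{167284} - \frac{13466}{65497} = - \frac{8559679959}{10956600148}$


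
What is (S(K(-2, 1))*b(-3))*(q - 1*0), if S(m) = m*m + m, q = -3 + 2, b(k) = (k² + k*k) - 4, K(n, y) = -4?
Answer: -168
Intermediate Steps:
b(k) = -4 + 2*k² (b(k) = (k² + k²) - 4 = 2*k² - 4 = -4 + 2*k²)
q = -1
S(m) = m + m² (S(m) = m² + m = m + m²)
(S(K(-2, 1))*b(-3))*(q - 1*0) = ((-4*(1 - 4))*(-4 + 2*(-3)²))*(-1 - 1*0) = ((-4*(-3))*(-4 + 2*9))*(-1 + 0) = (12*(-4 + 18))*(-1) = (12*14)*(-1) = 168*(-1) = -168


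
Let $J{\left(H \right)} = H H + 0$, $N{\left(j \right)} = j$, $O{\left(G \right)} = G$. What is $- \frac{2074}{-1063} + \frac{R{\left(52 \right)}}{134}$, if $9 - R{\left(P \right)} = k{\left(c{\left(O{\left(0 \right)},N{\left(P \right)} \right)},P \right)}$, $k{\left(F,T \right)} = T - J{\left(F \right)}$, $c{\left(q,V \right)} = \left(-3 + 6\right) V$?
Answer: $\frac{26101375}{142442} \approx 183.24$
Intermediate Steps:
$J{\left(H \right)} = H^{2}$ ($J{\left(H \right)} = H^{2} + 0 = H^{2}$)
$c{\left(q,V \right)} = 3 V$
$k{\left(F,T \right)} = T - F^{2}$
$R{\left(P \right)} = 9 - P + 9 P^{2}$ ($R{\left(P \right)} = 9 - \left(P - \left(3 P\right)^{2}\right) = 9 - \left(P - 9 P^{2}\right) = 9 + \left(- P + 9 P^{2}\right) = 9 - P + 9 P^{2}$)
$- \frac{2074}{-1063} + \frac{R{\left(52 \right)}}{134} = - \frac{2074}{-1063} + \frac{9 - 52 + 9 \cdot 52^{2}}{134} = \left(-2074\right) \left(- \frac{1}{1063}\right) + \left(9 - 52 + 9 \cdot 2704\right) \frac{1}{134} = \frac{2074}{1063} + \left(9 - 52 + 24336\right) \frac{1}{134} = \frac{2074}{1063} + 24293 \cdot \frac{1}{134} = \frac{2074}{1063} + \frac{24293}{134} = \frac{26101375}{142442}$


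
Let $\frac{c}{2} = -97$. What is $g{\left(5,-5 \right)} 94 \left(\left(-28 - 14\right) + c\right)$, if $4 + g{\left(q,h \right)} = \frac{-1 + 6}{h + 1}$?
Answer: $116466$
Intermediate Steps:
$c = -194$ ($c = 2 \left(-97\right) = -194$)
$g{\left(q,h \right)} = -4 + \frac{5}{1 + h}$ ($g{\left(q,h \right)} = -4 + \frac{-1 + 6}{h + 1} = -4 + \frac{5}{1 + h}$)
$g{\left(5,-5 \right)} 94 \left(\left(-28 - 14\right) + c\right) = \frac{1 - -20}{1 - 5} \cdot 94 \left(\left(-28 - 14\right) - 194\right) = \frac{1 + 20}{-4} \cdot 94 \left(-42 - 194\right) = \left(- \frac{1}{4}\right) 21 \cdot 94 \left(-236\right) = \left(- \frac{21}{4}\right) \left(-22184\right) = 116466$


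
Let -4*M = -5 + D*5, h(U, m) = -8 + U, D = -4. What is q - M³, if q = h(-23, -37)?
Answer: -17609/64 ≈ -275.14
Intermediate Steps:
q = -31 (q = -8 - 23 = -31)
M = 25/4 (M = -(-5 - 4*5)/4 = -(-5 - 20)/4 = -¼*(-25) = 25/4 ≈ 6.2500)
q - M³ = -31 - (25/4)³ = -31 - 1*15625/64 = -31 - 15625/64 = -17609/64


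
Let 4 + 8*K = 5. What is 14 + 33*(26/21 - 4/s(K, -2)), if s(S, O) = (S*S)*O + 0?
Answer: 29952/7 ≈ 4278.9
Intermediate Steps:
K = 1/8 (K = -1/2 + (1/8)*5 = -1/2 + 5/8 = 1/8 ≈ 0.12500)
s(S, O) = O*S**2 (s(S, O) = S**2*O + 0 = O*S**2 + 0 = O*S**2)
14 + 33*(26/21 - 4/s(K, -2)) = 14 + 33*(26/21 - 4/((-2*(1/8)**2))) = 14 + 33*(26*(1/21) - 4/((-2*1/64))) = 14 + 33*(26/21 - 4/(-1/32)) = 14 + 33*(26/21 - 4*(-32)) = 14 + 33*(26/21 + 128) = 14 + 33*(2714/21) = 14 + 29854/7 = 29952/7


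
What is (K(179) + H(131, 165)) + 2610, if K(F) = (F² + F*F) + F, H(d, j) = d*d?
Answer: 84032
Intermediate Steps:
H(d, j) = d²
K(F) = F + 2*F² (K(F) = (F² + F²) + F = 2*F² + F = F + 2*F²)
(K(179) + H(131, 165)) + 2610 = (179*(1 + 2*179) + 131²) + 2610 = (179*(1 + 358) + 17161) + 2610 = (179*359 + 17161) + 2610 = (64261 + 17161) + 2610 = 81422 + 2610 = 84032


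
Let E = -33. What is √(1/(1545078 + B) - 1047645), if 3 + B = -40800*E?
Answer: I*√38928754583232274/192765 ≈ 1023.5*I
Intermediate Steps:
B = 1346397 (B = -3 - 40800*(-33) = -3 + 1346400 = 1346397)
√(1/(1545078 + B) - 1047645) = √(1/(1545078 + 1346397) - 1047645) = √(1/2891475 - 1047645) = √(-3029239326374/2891475) = I*√38928754583232274/192765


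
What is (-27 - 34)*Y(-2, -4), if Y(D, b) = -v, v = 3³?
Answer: 1647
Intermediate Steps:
v = 27
Y(D, b) = -27 (Y(D, b) = -1*27 = -27)
(-27 - 34)*Y(-2, -4) = (-27 - 34)*(-27) = -61*(-27) = 1647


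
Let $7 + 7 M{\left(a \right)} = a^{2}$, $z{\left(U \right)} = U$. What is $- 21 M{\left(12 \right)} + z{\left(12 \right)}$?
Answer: $-399$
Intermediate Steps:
$M{\left(a \right)} = -1 + \frac{a^{2}}{7}$
$- 21 M{\left(12 \right)} + z{\left(12 \right)} = - 21 \left(-1 + \frac{12^{2}}{7}\right) + 12 = - 21 \left(-1 + \frac{1}{7} \cdot 144\right) + 12 = - 21 \left(-1 + \frac{144}{7}\right) + 12 = \left(-21\right) \frac{137}{7} + 12 = -411 + 12 = -399$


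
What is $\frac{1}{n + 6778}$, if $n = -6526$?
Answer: $\frac{1}{252} \approx 0.0039683$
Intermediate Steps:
$\frac{1}{n + 6778} = \frac{1}{-6526 + 6778} = \frac{1}{252}$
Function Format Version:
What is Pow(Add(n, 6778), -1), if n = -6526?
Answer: Rational(1, 252) ≈ 0.0039683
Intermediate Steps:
Pow(Add(n, 6778), -1) = Pow(Add(-6526, 6778), -1) = Pow(252, -1) = Rational(1, 252)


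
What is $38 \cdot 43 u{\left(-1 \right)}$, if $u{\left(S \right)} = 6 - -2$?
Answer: $13072$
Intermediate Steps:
$u{\left(S \right)} = 8$ ($u{\left(S \right)} = 6 + 2 = 8$)
$38 \cdot 43 u{\left(-1 \right)} = 38 \cdot 43 \cdot 8 = 1634 \cdot 8 = 13072$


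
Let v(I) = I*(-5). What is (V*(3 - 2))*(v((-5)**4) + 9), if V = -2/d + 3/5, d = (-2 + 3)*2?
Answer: 6232/5 ≈ 1246.4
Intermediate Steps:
d = 2 (d = 1*2 = 2)
V = -2/5 (V = -2/2 + 3/5 = -2*1/2 + 3*(1/5) = -1 + 3/5 = -2/5 ≈ -0.40000)
v(I) = -5*I
(V*(3 - 2))*(v((-5)**4) + 9) = (-2*(3 - 2)/5)*(-5*(-5)**4 + 9) = (-2/5*1)*(-5*625 + 9) = -2*(-3125 + 9)/5 = -2/5*(-3116) = 6232/5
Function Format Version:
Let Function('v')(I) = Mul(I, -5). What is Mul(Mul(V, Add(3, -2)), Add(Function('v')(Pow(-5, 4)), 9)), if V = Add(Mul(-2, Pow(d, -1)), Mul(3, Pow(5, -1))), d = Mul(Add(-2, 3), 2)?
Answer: Rational(6232, 5) ≈ 1246.4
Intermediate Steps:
d = 2 (d = Mul(1, 2) = 2)
V = Rational(-2, 5) (V = Add(Mul(-2, Pow(2, -1)), Mul(3, Pow(5, -1))) = Add(Mul(-2, Rational(1, 2)), Mul(3, Rational(1, 5))) = Add(-1, Rational(3, 5)) = Rational(-2, 5) ≈ -0.40000)
Function('v')(I) = Mul(-5, I)
Mul(Mul(V, Add(3, -2)), Add(Function('v')(Pow(-5, 4)), 9)) = Mul(Mul(Rational(-2, 5), Add(3, -2)), Add(Mul(-5, Pow(-5, 4)), 9)) = Mul(Mul(Rational(-2, 5), 1), Add(Mul(-5, 625), 9)) = Mul(Rational(-2, 5), Add(-3125, 9)) = Mul(Rational(-2, 5), -3116) = Rational(6232, 5)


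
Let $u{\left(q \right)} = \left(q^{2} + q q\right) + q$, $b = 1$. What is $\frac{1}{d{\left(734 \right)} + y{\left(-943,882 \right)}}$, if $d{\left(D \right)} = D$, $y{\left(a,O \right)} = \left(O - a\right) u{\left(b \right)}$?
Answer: $\frac{1}{6209} \approx 0.00016106$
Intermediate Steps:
$u{\left(q \right)} = q + 2 q^{2}$ ($u{\left(q \right)} = \left(q^{2} + q^{2}\right) + q = 2 q^{2} + q = q + 2 q^{2}$)
$y{\left(a,O \right)} = - 3 a + 3 O$ ($y{\left(a,O \right)} = \left(O - a\right) 1 \left(1 + 2 \cdot 1\right) = \left(O - a\right) 1 \left(1 + 2\right) = \left(O - a\right) 1 \cdot 3 = \left(O - a\right) 3 = - 3 a + 3 O$)
$\frac{1}{d{\left(734 \right)} + y{\left(-943,882 \right)}} = \frac{1}{734 + \left(\left(-3\right) \left(-943\right) + 3 \cdot 882\right)} = \frac{1}{734 + \left(2829 + 2646\right)} = \frac{1}{734 + 5475} = \frac{1}{6209}$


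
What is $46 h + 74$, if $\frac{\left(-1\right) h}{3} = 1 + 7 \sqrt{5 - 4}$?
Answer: $-1030$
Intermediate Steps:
$h = -24$ ($h = - 3 \left(1 + 7 \sqrt{5 - 4}\right) = - 3 \left(1 + 7 \sqrt{1}\right) = - 3 \left(1 + 7 \cdot 1\right) = - 3 \left(1 + 7\right) = \left(-3\right) 8 = -24$)
$46 h + 74 = 46 \left(-24\right) + 74 = -1104 + 74 = -1030$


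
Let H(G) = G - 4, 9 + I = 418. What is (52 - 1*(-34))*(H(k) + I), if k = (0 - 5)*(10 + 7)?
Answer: 27520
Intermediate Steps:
I = 409 (I = -9 + 418 = 409)
k = -85 (k = -5*17 = -85)
H(G) = -4 + G
(52 - 1*(-34))*(H(k) + I) = (52 - 1*(-34))*((-4 - 85) + 409) = (52 + 34)*(-89 + 409) = 86*320 = 27520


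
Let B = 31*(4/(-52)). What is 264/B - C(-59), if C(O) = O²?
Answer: -111343/31 ≈ -3591.7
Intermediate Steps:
B = -31/13 (B = 31*(4*(-1/52)) = 31*(-1/13) = -31/13 ≈ -2.3846)
264/B - C(-59) = 264/(-31/13) - 1*(-59)² = 264*(-13/31) - 1*3481 = -3432/31 - 3481 = -111343/31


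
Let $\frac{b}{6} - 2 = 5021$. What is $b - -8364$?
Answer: $38502$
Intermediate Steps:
$b = 30138$ ($b = 12 + 6 \cdot 5021 = 12 + 30126 = 30138$)
$b - -8364 = 30138 - -8364 = 30138 + 8364 = 38502$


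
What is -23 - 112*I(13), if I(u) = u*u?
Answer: -18951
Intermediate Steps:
I(u) = u²
-23 - 112*I(13) = -23 - 112*13² = -23 - 112*169 = -23 - 18928 = -18951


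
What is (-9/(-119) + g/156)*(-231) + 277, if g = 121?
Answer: 71035/884 ≈ 80.356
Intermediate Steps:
(-9/(-119) + g/156)*(-231) + 277 = (-9/(-119) + 121/156)*(-231) + 277 = (-9*(-1/119) + 121*(1/156))*(-231) + 277 = (9/119 + 121/156)*(-231) + 277 = (15803/18564)*(-231) + 277 = -173833/884 + 277 = 71035/884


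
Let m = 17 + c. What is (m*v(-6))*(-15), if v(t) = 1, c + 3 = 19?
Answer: -495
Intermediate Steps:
c = 16 (c = -3 + 19 = 16)
m = 33 (m = 17 + 16 = 33)
(m*v(-6))*(-15) = (33*1)*(-15) = 33*(-15) = -495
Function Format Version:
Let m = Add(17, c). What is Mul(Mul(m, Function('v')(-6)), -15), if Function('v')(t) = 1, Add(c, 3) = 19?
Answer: -495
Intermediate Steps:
c = 16 (c = Add(-3, 19) = 16)
m = 33 (m = Add(17, 16) = 33)
Mul(Mul(m, Function('v')(-6)), -15) = Mul(Mul(33, 1), -15) = Mul(33, -15) = -495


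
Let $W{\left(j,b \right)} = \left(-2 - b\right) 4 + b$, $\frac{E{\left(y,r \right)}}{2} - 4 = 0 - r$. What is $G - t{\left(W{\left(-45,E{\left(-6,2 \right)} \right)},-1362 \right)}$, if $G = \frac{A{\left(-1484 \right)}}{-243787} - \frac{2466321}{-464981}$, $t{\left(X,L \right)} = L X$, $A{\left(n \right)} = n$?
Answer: $- \frac{280656753888259}{10305120277} \approx -27235.0$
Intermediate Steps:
$E{\left(y,r \right)} = 8 - 2 r$ ($E{\left(y,r \right)} = 8 + 2 \left(0 - r\right) = 8 + 2 \left(- r\right) = 8 - 2 r$)
$W{\left(j,b \right)} = -8 - 3 b$ ($W{\left(j,b \right)} = \left(-8 - 4 b\right) + b = -8 - 3 b$)
$G = \frac{54722457221}{10305120277}$ ($G = - \frac{1484}{-243787} - \frac{2466321}{-464981} = \left(-1484\right) \left(- \frac{1}{243787}\right) - - \frac{224211}{42271} = \frac{1484}{243787} + \frac{224211}{42271} = \frac{54722457221}{10305120277} \approx 5.3102$)
$G - t{\left(W{\left(-45,E{\left(-6,2 \right)} \right)},-1362 \right)} = \frac{54722457221}{10305120277} - - 1362 \left(-8 - 3 \left(8 - 4\right)\right) = \frac{54722457221}{10305120277} - - 1362 \left(-8 - 12\right) = \frac{54722457221}{10305120277} - \left(-1362\right) \left(-20\right) = \frac{54722457221}{10305120277} - 27240 = - \frac{280656753888259}{10305120277}$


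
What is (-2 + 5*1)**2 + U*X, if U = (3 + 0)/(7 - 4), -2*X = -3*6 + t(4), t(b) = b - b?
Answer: 18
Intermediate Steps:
t(b) = 0
X = 9 (X = -(-3*6 + 0)/2 = -(-18 + 0)/2 = -1/2*(-18) = 9)
U = 1 (U = 3/3 = 3*(1/3) = 1)
(-2 + 5*1)**2 + U*X = (-2 + 5*1)**2 + 1*9 = (-2 + 5)**2 + 9 = 3**2 + 9 = 9 + 9 = 18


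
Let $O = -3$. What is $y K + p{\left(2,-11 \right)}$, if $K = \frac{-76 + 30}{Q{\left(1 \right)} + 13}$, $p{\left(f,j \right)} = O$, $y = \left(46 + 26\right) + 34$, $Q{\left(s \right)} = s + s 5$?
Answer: $- \frac{4933}{19} \approx -259.63$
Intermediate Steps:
$Q{\left(s \right)} = 6 s$ ($Q{\left(s \right)} = s + 5 s = 6 s$)
$y = 106$ ($y = 72 + 34 = 106$)
$p{\left(f,j \right)} = -3$
$K = - \frac{46}{19}$ ($K = \frac{-76 + 30}{6 \cdot 1 + 13} = - \frac{46}{6 + 13} = - \frac{46}{19} \approx -2.4211$)
$y K + p{\left(2,-11 \right)} = 106 \left(- \frac{46}{19}\right) - 3 = - \frac{4876}{19} - 3 = - \frac{4933}{19}$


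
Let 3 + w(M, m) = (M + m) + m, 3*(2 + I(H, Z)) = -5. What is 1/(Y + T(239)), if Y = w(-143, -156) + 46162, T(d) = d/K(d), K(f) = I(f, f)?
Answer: 11/502027 ≈ 2.1911e-5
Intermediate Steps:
I(H, Z) = -11/3 (I(H, Z) = -2 + (⅓)*(-5) = -2 - 5/3 = -11/3)
K(f) = -11/3
w(M, m) = -3 + M + 2*m (w(M, m) = -3 + ((M + m) + m) = -3 + (M + 2*m) = -3 + M + 2*m)
T(d) = -3*d/11 (T(d) = d/(-11/3) = d*(-3/11) = -3*d/11)
Y = 45704 (Y = (-3 - 143 + 2*(-156)) + 46162 = (-3 - 143 - 312) + 46162 = -458 + 46162 = 45704)
1/(Y + T(239)) = 1/(45704 - 3/11*239) = 1/(45704 - 717/11) = 1/(502027/11) = 11/502027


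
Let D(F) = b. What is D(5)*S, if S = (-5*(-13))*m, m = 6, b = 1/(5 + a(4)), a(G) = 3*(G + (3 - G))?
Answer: 195/7 ≈ 27.857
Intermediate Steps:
a(G) = 9 (a(G) = 3*3 = 9)
b = 1/14 (b = 1/(5 + 9) = 1/14 ≈ 0.071429)
D(F) = 1/14
S = 390 (S = -5*(-13)*6 = 65*6 = 390)
D(5)*S = (1/14)*390 = 195/7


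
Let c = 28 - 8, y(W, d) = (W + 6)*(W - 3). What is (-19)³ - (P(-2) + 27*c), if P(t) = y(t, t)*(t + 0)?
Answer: -7439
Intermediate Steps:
y(W, d) = (-3 + W)*(6 + W) (y(W, d) = (6 + W)*(-3 + W) = (-3 + W)*(6 + W))
c = 20
P(t) = t*(-18 + t² + 3*t) (P(t) = (-18 + t² + 3*t)*(t + 0) = (-18 + t² + 3*t)*t = t*(-18 + t² + 3*t))
(-19)³ - (P(-2) + 27*c) = (-19)³ - (-2*(-18 + (-2)² + 3*(-2)) + 27*20) = -6859 - (-2*(-18 + 4 - 6) + 540) = -6859 - (-2*(-20) + 540) = -6859 - (40 + 540) = -6859 - 1*580 = -6859 - 580 = -7439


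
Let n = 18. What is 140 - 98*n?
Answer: -1624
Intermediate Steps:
140 - 98*n = 140 - 98*18 = 140 - 1764 = -1624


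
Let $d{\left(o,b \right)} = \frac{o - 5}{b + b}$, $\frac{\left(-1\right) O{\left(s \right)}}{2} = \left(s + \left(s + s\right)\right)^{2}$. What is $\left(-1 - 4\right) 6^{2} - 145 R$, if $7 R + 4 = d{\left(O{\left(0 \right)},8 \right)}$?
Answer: $- \frac{10155}{112} \approx -90.67$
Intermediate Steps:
$O{\left(s \right)} = - 18 s^{2}$ ($O{\left(s \right)} = - 2 \left(s + \left(s + s\right)\right)^{2} = - 2 \left(s + 2 s\right)^{2} = - 2 \left(3 s\right)^{2} = - 2 \cdot 9 s^{2} = - 18 s^{2}$)
$d{\left(o,b \right)} = \frac{-5 + o}{2 b}$
$R = - \frac{69}{112}$ ($R = - \frac{4}{7} + \frac{\frac{1}{2} \cdot \frac{1}{8} \left(-5 - 18 \cdot 0^{2}\right)}{7} = - \frac{4}{7} + \frac{\frac{1}{2} \cdot \frac{1}{8} \left(-5 - 0\right)}{7} = - \frac{4}{7} + \frac{\frac{1}{2} \cdot \frac{1}{8} \left(-5 + 0\right)}{7} = - \frac{4}{7} + \frac{\frac{1}{2} \cdot \frac{1}{8} \left(-5\right)}{7} = - \frac{4}{7} + \frac{1}{7} \left(- \frac{5}{16}\right) = - \frac{4}{7} - \frac{5}{112} = - \frac{69}{112} \approx -0.61607$)
$\left(-1 - 4\right) 6^{2} - 145 R = \left(-1 - 4\right) 6^{2} - - \frac{10005}{112} = \left(-5\right) 36 + \frac{10005}{112} = -180 + \frac{10005}{112} = - \frac{10155}{112}$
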